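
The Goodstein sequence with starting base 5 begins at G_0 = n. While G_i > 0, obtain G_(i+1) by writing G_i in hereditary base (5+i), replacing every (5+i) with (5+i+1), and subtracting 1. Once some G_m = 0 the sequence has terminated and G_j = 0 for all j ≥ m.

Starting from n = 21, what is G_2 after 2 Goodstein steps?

27

step 0: 21 = 4·5 + 1; sub 6 for 5: 4·6 + 1; = 25; G_1 = 25−1 = 24
step 1: 24 = 4·6; sub 7 for 6: 4·7; = 28; G_2 = 28−1 = 27
step 2: 27 = 3·7 + 6; sub 8 for 7: 3·8 + 6; = 30; G_3 = 30−1 = 29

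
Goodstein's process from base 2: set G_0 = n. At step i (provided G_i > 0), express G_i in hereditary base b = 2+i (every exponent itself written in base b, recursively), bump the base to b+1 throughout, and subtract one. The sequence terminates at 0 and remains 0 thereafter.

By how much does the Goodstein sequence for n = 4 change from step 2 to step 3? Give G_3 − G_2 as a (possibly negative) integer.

4 —HB2→ 2^2 —bump→ 3^3 = 27 —(−1)→ 26
26 —HB3→ 2·3^2 + 2·3 + 2 —bump→ 2·4^2 + 2·4 + 2 = 42 —(−1)→ 41
41 —HB4→ 2·4^2 + 2·4 + 1 —bump→ 2·5^2 + 2·5 + 1 = 61 —(−1)→ 60

19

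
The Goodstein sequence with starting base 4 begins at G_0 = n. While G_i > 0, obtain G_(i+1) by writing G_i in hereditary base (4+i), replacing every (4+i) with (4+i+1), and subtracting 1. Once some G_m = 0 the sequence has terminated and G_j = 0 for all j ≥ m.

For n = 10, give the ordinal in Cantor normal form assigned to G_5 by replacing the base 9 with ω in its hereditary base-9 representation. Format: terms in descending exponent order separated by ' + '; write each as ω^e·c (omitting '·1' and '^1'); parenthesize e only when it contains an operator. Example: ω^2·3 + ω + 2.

step 0: 10 = 2·4 + 2; sub 5 for 4: 2·5 + 2; = 12; G_1 = 12−1 = 11
step 1: 11 = 2·5 + 1; sub 6 for 5: 2·6 + 1; = 13; G_2 = 13−1 = 12
step 2: 12 = 2·6; sub 7 for 6: 2·7; = 14; G_3 = 14−1 = 13
step 3: 13 = 7 + 6; sub 8 for 7: 8 + 6; = 14; G_4 = 14−1 = 13
step 4: 13 = 8 + 5; sub 9 for 8: 9 + 5; = 14; G_5 = 14−1 = 13
step 5: 13 = 9 + 4; sub 10 for 9: 10 + 4; = 14; G_6 = 14−1 = 13

ω + 4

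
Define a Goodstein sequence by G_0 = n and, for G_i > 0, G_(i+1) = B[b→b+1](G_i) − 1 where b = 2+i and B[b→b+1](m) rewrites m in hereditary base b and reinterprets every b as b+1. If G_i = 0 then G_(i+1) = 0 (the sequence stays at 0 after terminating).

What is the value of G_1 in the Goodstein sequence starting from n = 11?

G_0=11  [base 2] 2^(2 + 1) + 2 + 1  →[2↦3]→  3^(3 + 1) + 3 + 1 = 85  −1 ⇒ G_1=84
G_1=84  [base 3] 3^(3 + 1) + 3  →[3↦4]→  4^(4 + 1) + 4 = 1028  −1 ⇒ G_2=1027

84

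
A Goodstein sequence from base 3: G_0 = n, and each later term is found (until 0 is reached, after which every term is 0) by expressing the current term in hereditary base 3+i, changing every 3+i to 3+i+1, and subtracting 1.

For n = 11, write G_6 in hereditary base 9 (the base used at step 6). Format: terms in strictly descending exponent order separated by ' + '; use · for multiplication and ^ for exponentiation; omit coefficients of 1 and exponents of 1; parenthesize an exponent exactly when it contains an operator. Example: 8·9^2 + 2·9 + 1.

[0] 11 ≡ 3^2 + 2 (base 3). Lift 4: 18. −1: 17.
[1] 17 ≡ 4^2 + 1 (base 4). Lift 5: 26. −1: 25.
[2] 25 ≡ 5^2 (base 5). Lift 6: 36. −1: 35.
[3] 35 ≡ 5·6 + 5 (base 6). Lift 7: 40. −1: 39.
[4] 39 ≡ 5·7 + 4 (base 7). Lift 8: 44. −1: 43.
[5] 43 ≡ 5·8 + 3 (base 8). Lift 9: 48. −1: 47.
[6] 47 ≡ 5·9 + 2 (base 9). Lift 10: 52. −1: 51.

5·9 + 2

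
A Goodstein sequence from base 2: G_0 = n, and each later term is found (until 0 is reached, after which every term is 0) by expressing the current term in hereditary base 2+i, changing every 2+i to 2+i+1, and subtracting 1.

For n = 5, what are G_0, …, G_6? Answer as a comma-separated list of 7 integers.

5, 27, 255, 467, 775, 1197, 1751

(0) 5|_2 = 2^2 + 1 ↦ 3^3 + 1|_3 = 28 ⇒ 27
(1) 27|_3 = 3^3 ↦ 4^4|_4 = 256 ⇒ 255
(2) 255|_4 = 3·4^3 + 3·4^2 + 3·4 + 3 ↦ 3·5^3 + 3·5^2 + 3·5 + 3|_5 = 468 ⇒ 467
(3) 467|_5 = 3·5^3 + 3·5^2 + 3·5 + 2 ↦ 3·6^3 + 3·6^2 + 3·6 + 2|_6 = 776 ⇒ 775
(4) 775|_6 = 3·6^3 + 3·6^2 + 3·6 + 1 ↦ 3·7^3 + 3·7^2 + 3·7 + 1|_7 = 1198 ⇒ 1197
(5) 1197|_7 = 3·7^3 + 3·7^2 + 3·7 ↦ 3·8^3 + 3·8^2 + 3·8|_8 = 1752 ⇒ 1751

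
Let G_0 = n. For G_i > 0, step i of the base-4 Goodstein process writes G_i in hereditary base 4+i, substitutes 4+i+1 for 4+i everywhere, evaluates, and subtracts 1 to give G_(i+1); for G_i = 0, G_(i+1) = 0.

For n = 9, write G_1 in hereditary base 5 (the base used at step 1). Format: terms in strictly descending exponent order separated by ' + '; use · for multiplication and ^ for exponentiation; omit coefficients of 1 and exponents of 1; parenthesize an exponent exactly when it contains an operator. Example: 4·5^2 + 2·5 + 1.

step 0: 9 = 2·4 + 1; sub 5 for 4: 2·5 + 1; = 11; G_1 = 11−1 = 10
step 1: 10 = 2·5; sub 6 for 5: 2·6; = 12; G_2 = 12−1 = 11

2·5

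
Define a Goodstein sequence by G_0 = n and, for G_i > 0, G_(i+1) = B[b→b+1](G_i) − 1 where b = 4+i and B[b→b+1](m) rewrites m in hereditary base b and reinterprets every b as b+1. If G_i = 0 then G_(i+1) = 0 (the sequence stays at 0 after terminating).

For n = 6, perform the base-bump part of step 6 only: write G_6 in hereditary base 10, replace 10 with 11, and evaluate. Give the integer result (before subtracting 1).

[0] 6 ≡ 4 + 2 (base 4). Lift 5: 7. −1: 6.
[1] 6 ≡ 5 + 1 (base 5). Lift 6: 7. −1: 6.
[2] 6 ≡ 6 (base 6). Lift 7: 7. −1: 6.
[3] 6 ≡ 6 (base 7). Lift 8: 6. −1: 5.
[4] 5 ≡ 5 (base 8). Lift 9: 5. −1: 4.
[5] 4 ≡ 4 (base 9). Lift 10: 4. −1: 3.
[6] 3 ≡ 3 (base 10). Lift 11: 3. −1: 2.

3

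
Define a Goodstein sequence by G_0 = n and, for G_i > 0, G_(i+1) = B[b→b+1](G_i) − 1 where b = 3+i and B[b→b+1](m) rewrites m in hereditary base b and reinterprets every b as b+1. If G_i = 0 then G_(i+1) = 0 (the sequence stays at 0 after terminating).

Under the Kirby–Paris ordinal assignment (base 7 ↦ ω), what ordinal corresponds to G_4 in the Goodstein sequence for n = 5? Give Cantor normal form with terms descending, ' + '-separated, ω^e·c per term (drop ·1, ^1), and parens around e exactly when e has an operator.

4

base 3: 5 = 3 + 2; at 4: 4 + 2 = 6; next = 5
base 4: 5 = 4 + 1; at 5: 5 + 1 = 6; next = 5
base 5: 5 = 5; at 6: 6 = 6; next = 5
base 6: 5 = 5; at 7: 5 = 5; next = 4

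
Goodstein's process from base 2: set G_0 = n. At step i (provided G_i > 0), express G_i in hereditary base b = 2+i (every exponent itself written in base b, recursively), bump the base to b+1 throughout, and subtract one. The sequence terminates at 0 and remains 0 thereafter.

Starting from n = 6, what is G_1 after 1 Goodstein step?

29

(0) 6|_2 = 2^2 + 2 ↦ 3^3 + 3|_3 = 30 ⇒ 29
(1) 29|_3 = 3^3 + 2 ↦ 4^4 + 2|_4 = 258 ⇒ 257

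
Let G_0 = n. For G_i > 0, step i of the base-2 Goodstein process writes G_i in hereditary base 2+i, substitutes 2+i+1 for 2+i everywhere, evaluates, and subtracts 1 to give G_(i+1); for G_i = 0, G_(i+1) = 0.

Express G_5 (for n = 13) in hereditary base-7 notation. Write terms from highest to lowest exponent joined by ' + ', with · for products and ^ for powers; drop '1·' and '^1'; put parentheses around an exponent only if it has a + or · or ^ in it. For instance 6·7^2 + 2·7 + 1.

7^(7 + 1) + 3·7^3 + 3·7^2 + 3·7

G_0 = 13. HB_2(13) = 2^(2 + 1) + 2^2 + 1. Bump = 109. G_1 = 108.
G_1 = 108. HB_3(108) = 3^(3 + 1) + 3^3. Bump = 1280. G_2 = 1279.
G_2 = 1279. HB_4(1279) = 4^(4 + 1) + 3·4^3 + 3·4^2 + 3·4 + 3. Bump = 16093. G_3 = 16092.
G_3 = 16092. HB_5(16092) = 5^(5 + 1) + 3·5^3 + 3·5^2 + 3·5 + 2. Bump = 280712. G_4 = 280711.
G_4 = 280711. HB_6(280711) = 6^(6 + 1) + 3·6^3 + 3·6^2 + 3·6 + 1. Bump = 5765999. G_5 = 5765998.
G_5 = 5765998. HB_7(5765998) = 7^(7 + 1) + 3·7^3 + 3·7^2 + 3·7. Bump = 134219480. G_6 = 134219479.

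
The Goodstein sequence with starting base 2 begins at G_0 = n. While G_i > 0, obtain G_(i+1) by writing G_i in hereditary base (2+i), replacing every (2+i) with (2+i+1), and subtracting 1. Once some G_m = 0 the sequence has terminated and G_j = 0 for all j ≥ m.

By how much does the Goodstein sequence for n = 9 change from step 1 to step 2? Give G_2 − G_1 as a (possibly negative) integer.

[0] 9 ≡ 2^(2 + 1) + 1 (base 2). Lift 3: 82. −1: 81.
[1] 81 ≡ 3^(3 + 1) (base 3). Lift 4: 1024. −1: 1023.

942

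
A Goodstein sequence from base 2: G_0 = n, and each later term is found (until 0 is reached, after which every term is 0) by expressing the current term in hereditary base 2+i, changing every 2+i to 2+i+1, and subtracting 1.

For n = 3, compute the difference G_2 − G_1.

0

3 —HB2→ 2 + 1 —bump→ 3 + 1 = 4 —(−1)→ 3
3 —HB3→ 3 —bump→ 4 = 4 —(−1)→ 3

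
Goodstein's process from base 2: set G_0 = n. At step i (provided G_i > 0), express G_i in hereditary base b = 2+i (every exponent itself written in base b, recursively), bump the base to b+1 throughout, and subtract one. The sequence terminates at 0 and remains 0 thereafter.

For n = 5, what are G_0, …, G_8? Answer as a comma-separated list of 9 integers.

[0] 5 ≡ 2^2 + 1 (base 2). Lift 3: 28. −1: 27.
[1] 27 ≡ 3^3 (base 3). Lift 4: 256. −1: 255.
[2] 255 ≡ 3·4^3 + 3·4^2 + 3·4 + 3 (base 4). Lift 5: 468. −1: 467.
[3] 467 ≡ 3·5^3 + 3·5^2 + 3·5 + 2 (base 5). Lift 6: 776. −1: 775.
[4] 775 ≡ 3·6^3 + 3·6^2 + 3·6 + 1 (base 6). Lift 7: 1198. −1: 1197.
[5] 1197 ≡ 3·7^3 + 3·7^2 + 3·7 (base 7). Lift 8: 1752. −1: 1751.
[6] 1751 ≡ 3·8^3 + 3·8^2 + 2·8 + 7 (base 8). Lift 9: 2455. −1: 2454.
[7] 2454 ≡ 3·9^3 + 3·9^2 + 2·9 + 6 (base 9). Lift 10: 3326. −1: 3325.

5, 27, 255, 467, 775, 1197, 1751, 2454, 3325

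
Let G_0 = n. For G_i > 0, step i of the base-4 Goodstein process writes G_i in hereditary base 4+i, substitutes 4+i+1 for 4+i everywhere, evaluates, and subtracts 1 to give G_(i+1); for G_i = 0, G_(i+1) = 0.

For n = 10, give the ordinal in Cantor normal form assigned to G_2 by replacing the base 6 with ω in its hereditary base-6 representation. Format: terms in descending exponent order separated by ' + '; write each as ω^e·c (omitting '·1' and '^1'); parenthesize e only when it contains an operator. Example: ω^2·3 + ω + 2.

ω·2

step 0: 10 = 2·4 + 2; sub 5 for 4: 2·5 + 2; = 12; G_1 = 12−1 = 11
step 1: 11 = 2·5 + 1; sub 6 for 5: 2·6 + 1; = 13; G_2 = 13−1 = 12
step 2: 12 = 2·6; sub 7 for 6: 2·7; = 14; G_3 = 14−1 = 13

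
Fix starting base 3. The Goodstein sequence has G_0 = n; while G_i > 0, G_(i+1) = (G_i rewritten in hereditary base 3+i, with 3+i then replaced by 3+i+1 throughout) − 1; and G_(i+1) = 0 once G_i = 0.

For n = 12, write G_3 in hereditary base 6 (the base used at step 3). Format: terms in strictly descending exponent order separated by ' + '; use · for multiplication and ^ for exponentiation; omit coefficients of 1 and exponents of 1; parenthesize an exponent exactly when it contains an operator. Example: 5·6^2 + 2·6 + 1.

12 —HB3→ 3^2 + 3 —bump→ 4^2 + 4 = 20 —(−1)→ 19
19 —HB4→ 4^2 + 3 —bump→ 5^2 + 3 = 28 —(−1)→ 27
27 —HB5→ 5^2 + 2 —bump→ 6^2 + 2 = 38 —(−1)→ 37
37 —HB6→ 6^2 + 1 —bump→ 7^2 + 1 = 50 —(−1)→ 49

6^2 + 1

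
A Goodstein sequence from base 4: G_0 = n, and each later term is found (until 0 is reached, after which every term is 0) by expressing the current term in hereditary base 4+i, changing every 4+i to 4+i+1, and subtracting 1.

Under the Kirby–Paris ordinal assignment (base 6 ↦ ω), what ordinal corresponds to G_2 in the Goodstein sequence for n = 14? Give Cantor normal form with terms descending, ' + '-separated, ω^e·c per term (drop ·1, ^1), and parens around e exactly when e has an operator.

G_0=14  [base 4] 3·4 + 2  →[4↦5]→  3·5 + 2 = 17  −1 ⇒ G_1=16
G_1=16  [base 5] 3·5 + 1  →[5↦6]→  3·6 + 1 = 19  −1 ⇒ G_2=18

ω·3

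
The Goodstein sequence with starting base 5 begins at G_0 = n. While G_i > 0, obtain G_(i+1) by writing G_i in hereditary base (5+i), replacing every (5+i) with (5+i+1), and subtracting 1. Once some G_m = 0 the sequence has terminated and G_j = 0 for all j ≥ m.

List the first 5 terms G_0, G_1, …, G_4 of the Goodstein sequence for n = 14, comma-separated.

14, 15, 16, 17, 18

(0) 14|_5 = 2·5 + 4 ↦ 2·6 + 4|_6 = 16 ⇒ 15
(1) 15|_6 = 2·6 + 3 ↦ 2·7 + 3|_7 = 17 ⇒ 16
(2) 16|_7 = 2·7 + 2 ↦ 2·8 + 2|_8 = 18 ⇒ 17
(3) 17|_8 = 2·8 + 1 ↦ 2·9 + 1|_9 = 19 ⇒ 18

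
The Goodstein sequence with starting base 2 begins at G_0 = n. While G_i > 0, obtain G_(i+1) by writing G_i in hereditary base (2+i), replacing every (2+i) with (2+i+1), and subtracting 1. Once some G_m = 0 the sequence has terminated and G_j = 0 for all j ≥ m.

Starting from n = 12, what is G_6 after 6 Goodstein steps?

134217867

step 0: 12 = 2^(2 + 1) + 2^2; sub 3 for 2: 3^(3 + 1) + 3^3; = 108; G_1 = 108−1 = 107
step 1: 107 = 3^(3 + 1) + 2·3^2 + 2·3 + 2; sub 4 for 3: 4^(4 + 1) + 2·4^2 + 2·4 + 2; = 1066; G_2 = 1066−1 = 1065
step 2: 1065 = 4^(4 + 1) + 2·4^2 + 2·4 + 1; sub 5 for 4: 5^(5 + 1) + 2·5^2 + 2·5 + 1; = 15686; G_3 = 15686−1 = 15685
step 3: 15685 = 5^(5 + 1) + 2·5^2 + 2·5; sub 6 for 5: 6^(6 + 1) + 2·6^2 + 2·6; = 280020; G_4 = 280020−1 = 280019
step 4: 280019 = 6^(6 + 1) + 2·6^2 + 6 + 5; sub 7 for 6: 7^(7 + 1) + 2·7^2 + 7 + 5; = 5764911; G_5 = 5764911−1 = 5764910
step 5: 5764910 = 7^(7 + 1) + 2·7^2 + 7 + 4; sub 8 for 7: 8^(8 + 1) + 2·8^2 + 8 + 4; = 134217868; G_6 = 134217868−1 = 134217867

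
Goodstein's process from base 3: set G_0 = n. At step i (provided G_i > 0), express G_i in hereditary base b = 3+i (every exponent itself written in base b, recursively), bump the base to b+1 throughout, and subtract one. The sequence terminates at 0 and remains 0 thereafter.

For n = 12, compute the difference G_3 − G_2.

base 3: 12 = 3^2 + 3; at 4: 4^2 + 4 = 20; next = 19
base 4: 19 = 4^2 + 3; at 5: 5^2 + 3 = 28; next = 27
base 5: 27 = 5^2 + 2; at 6: 6^2 + 2 = 38; next = 37

10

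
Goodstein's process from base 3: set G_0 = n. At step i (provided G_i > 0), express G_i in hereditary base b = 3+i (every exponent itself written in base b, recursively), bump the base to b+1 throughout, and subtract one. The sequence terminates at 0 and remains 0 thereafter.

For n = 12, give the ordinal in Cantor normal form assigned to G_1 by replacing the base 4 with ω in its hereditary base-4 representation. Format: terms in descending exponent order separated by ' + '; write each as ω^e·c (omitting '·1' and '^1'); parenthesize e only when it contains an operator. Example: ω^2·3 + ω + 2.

ω^2 + 3

base 3: 12 = 3^2 + 3; at 4: 4^2 + 4 = 20; next = 19
base 4: 19 = 4^2 + 3; at 5: 5^2 + 3 = 28; next = 27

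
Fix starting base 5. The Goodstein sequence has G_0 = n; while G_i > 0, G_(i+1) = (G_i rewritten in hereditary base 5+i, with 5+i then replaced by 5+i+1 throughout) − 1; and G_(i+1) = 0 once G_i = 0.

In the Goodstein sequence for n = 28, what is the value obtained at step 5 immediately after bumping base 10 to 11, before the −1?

28 —HB5→ 5^2 + 3 —bump→ 6^2 + 3 = 39 —(−1)→ 38
38 —HB6→ 6^2 + 2 —bump→ 7^2 + 2 = 51 —(−1)→ 50
50 —HB7→ 7^2 + 1 —bump→ 8^2 + 1 = 65 —(−1)→ 64
64 —HB8→ 8^2 —bump→ 9^2 = 81 —(−1)→ 80
80 —HB9→ 8·9 + 8 —bump→ 8·10 + 8 = 88 —(−1)→ 87

95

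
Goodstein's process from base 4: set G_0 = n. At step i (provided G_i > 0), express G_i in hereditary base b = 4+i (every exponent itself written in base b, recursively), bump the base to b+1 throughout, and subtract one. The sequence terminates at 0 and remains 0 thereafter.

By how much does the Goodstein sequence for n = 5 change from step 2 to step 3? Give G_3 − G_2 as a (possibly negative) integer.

5 —HB4→ 4 + 1 —bump→ 5 + 1 = 6 —(−1)→ 5
5 —HB5→ 5 —bump→ 6 = 6 —(−1)→ 5
5 —HB6→ 5 —bump→ 5 = 5 —(−1)→ 4

-1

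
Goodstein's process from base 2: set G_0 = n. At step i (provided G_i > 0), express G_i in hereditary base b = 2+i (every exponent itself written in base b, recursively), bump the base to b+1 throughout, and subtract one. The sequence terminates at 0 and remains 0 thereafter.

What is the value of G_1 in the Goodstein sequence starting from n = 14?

G_0 = 14. HB_2(14) = 2^(2 + 1) + 2^2 + 2. Bump = 111. G_1 = 110.
G_1 = 110. HB_3(110) = 3^(3 + 1) + 3^3 + 2. Bump = 1282. G_2 = 1281.

110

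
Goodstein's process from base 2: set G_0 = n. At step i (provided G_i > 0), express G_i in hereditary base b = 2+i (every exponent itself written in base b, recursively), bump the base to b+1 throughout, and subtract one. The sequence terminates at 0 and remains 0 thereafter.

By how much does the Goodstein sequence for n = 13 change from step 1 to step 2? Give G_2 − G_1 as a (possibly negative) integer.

1171

i=0: 13 = 2^(2 + 1) + 2^2 + 1 (b=2); 2→3: 3^(3 + 1) + 3^3 + 1 = 109; 109−1 = 108
i=1: 108 = 3^(3 + 1) + 3^3 (b=3); 3→4: 4^(4 + 1) + 4^4 = 1280; 1280−1 = 1279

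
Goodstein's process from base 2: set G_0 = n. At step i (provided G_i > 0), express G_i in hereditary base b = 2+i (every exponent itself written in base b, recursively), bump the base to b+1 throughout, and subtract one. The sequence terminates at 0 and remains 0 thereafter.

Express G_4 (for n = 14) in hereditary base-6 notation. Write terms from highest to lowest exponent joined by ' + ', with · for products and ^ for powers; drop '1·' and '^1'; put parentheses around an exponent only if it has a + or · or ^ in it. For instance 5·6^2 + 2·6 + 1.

G_0=14  [base 2] 2^(2 + 1) + 2^2 + 2  →[2↦3]→  3^(3 + 1) + 3^3 + 3 = 111  −1 ⇒ G_1=110
G_1=110  [base 3] 3^(3 + 1) + 3^3 + 2  →[3↦4]→  4^(4 + 1) + 4^4 + 2 = 1282  −1 ⇒ G_2=1281
G_2=1281  [base 4] 4^(4 + 1) + 4^4 + 1  →[4↦5]→  5^(5 + 1) + 5^5 + 1 = 18751  −1 ⇒ G_3=18750
G_3=18750  [base 5] 5^(5 + 1) + 5^5  →[5↦6]→  6^(6 + 1) + 6^6 = 326592  −1 ⇒ G_4=326591
G_4=326591  [base 6] 6^(6 + 1) + 5·6^5 + 5·6^4 + 5·6^3 + 5·6^2 + 5·6 + 5  →[6↦7]→  7^(7 + 1) + 5·7^5 + 5·7^4 + 5·7^3 + 5·7^2 + 5·7 + 5 = 5862841  −1 ⇒ G_5=5862840

6^(6 + 1) + 5·6^5 + 5·6^4 + 5·6^3 + 5·6^2 + 5·6 + 5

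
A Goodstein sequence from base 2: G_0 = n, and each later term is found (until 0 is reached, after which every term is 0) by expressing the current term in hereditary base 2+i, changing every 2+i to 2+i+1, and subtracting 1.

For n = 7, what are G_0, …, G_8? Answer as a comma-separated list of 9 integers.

base 2: 7 = 2^2 + 2 + 1; at 3: 3^3 + 3 + 1 = 31; next = 30
base 3: 30 = 3^3 + 3; at 4: 4^4 + 4 = 260; next = 259
base 4: 259 = 4^4 + 3; at 5: 5^5 + 3 = 3128; next = 3127
base 5: 3127 = 5^5 + 2; at 6: 6^6 + 2 = 46658; next = 46657
base 6: 46657 = 6^6 + 1; at 7: 7^7 + 1 = 823544; next = 823543
base 7: 823543 = 7^7; at 8: 8^8 = 16777216; next = 16777215
base 8: 16777215 = 7·8^7 + 7·8^6 + 7·8^5 + 7·8^4 + 7·8^3 + 7·8^2 + 7·8 + 7; at 9: 7·9^7 + 7·9^6 + 7·9^5 + 7·9^4 + 7·9^3 + 7·9^2 + 7·9 + 7 = 37665880; next = 37665879
base 9: 37665879 = 7·9^7 + 7·9^6 + 7·9^5 + 7·9^4 + 7·9^3 + 7·9^2 + 7·9 + 6; at 10: 7·10^7 + 7·10^6 + 7·10^5 + 7·10^4 + 7·10^3 + 7·10^2 + 7·10 + 6 = 77777776; next = 77777775

7, 30, 259, 3127, 46657, 823543, 16777215, 37665879, 77777775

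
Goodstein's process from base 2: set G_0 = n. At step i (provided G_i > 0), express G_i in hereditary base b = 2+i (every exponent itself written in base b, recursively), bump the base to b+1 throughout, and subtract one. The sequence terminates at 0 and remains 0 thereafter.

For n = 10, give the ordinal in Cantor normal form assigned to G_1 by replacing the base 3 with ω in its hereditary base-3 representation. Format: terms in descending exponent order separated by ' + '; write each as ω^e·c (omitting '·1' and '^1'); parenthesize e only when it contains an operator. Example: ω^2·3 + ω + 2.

ω^(ω + 1) + 2

(0) 10|_2 = 2^(2 + 1) + 2 ↦ 3^(3 + 1) + 3|_3 = 84 ⇒ 83
(1) 83|_3 = 3^(3 + 1) + 2 ↦ 4^(4 + 1) + 2|_4 = 1026 ⇒ 1025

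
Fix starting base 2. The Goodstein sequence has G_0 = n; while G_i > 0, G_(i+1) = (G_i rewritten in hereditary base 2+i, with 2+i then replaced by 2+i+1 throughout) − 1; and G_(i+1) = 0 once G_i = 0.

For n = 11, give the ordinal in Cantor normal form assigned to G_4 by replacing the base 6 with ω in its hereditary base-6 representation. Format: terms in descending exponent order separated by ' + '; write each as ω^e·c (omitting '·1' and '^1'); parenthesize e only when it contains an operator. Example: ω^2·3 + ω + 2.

(0) 11|_2 = 2^(2 + 1) + 2 + 1 ↦ 3^(3 + 1) + 3 + 1|_3 = 85 ⇒ 84
(1) 84|_3 = 3^(3 + 1) + 3 ↦ 4^(4 + 1) + 4|_4 = 1028 ⇒ 1027
(2) 1027|_4 = 4^(4 + 1) + 3 ↦ 5^(5 + 1) + 3|_5 = 15628 ⇒ 15627
(3) 15627|_5 = 5^(5 + 1) + 2 ↦ 6^(6 + 1) + 2|_6 = 279938 ⇒ 279937
(4) 279937|_6 = 6^(6 + 1) + 1 ↦ 7^(7 + 1) + 1|_7 = 5764802 ⇒ 5764801

ω^(ω + 1) + 1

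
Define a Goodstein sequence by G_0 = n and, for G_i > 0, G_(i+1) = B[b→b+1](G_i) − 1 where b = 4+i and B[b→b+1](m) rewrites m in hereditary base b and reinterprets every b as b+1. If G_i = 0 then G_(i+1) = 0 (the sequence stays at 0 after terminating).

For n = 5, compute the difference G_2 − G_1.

0

G_0 = 5. HB_4(5) = 4 + 1. Bump = 6. G_1 = 5.
G_1 = 5. HB_5(5) = 5. Bump = 6. G_2 = 5.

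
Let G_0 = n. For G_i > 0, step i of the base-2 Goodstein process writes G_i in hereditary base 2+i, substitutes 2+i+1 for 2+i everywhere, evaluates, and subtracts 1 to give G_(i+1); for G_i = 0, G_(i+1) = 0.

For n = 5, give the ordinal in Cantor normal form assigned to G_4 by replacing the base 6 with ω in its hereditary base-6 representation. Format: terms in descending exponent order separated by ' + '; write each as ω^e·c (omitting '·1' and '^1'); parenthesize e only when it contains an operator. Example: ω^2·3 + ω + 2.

[0] 5 ≡ 2^2 + 1 (base 2). Lift 3: 28. −1: 27.
[1] 27 ≡ 3^3 (base 3). Lift 4: 256. −1: 255.
[2] 255 ≡ 3·4^3 + 3·4^2 + 3·4 + 3 (base 4). Lift 5: 468. −1: 467.
[3] 467 ≡ 3·5^3 + 3·5^2 + 3·5 + 2 (base 5). Lift 6: 776. −1: 775.
[4] 775 ≡ 3·6^3 + 3·6^2 + 3·6 + 1 (base 6). Lift 7: 1198. −1: 1197.

ω^3·3 + ω^2·3 + ω·3 + 1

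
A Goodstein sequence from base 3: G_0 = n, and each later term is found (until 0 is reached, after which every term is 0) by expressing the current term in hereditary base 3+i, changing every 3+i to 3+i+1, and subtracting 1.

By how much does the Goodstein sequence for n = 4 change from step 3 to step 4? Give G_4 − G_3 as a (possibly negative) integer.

-1

i=0: 4 = 3 + 1 (b=3); 3→4: 4 + 1 = 5; 5−1 = 4
i=1: 4 = 4 (b=4); 4→5: 5 = 5; 5−1 = 4
i=2: 4 = 4 (b=5); 5→6: 4 = 4; 4−1 = 3
i=3: 3 = 3 (b=6); 6→7: 3 = 3; 3−1 = 2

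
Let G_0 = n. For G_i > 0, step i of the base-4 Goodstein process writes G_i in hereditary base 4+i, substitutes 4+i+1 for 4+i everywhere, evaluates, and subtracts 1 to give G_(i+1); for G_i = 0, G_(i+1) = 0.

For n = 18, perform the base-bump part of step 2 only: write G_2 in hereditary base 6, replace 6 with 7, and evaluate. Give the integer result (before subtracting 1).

49

base 4: 18 = 4^2 + 2; at 5: 5^2 + 2 = 27; next = 26
base 5: 26 = 5^2 + 1; at 6: 6^2 + 1 = 37; next = 36
base 6: 36 = 6^2; at 7: 7^2 = 49; next = 48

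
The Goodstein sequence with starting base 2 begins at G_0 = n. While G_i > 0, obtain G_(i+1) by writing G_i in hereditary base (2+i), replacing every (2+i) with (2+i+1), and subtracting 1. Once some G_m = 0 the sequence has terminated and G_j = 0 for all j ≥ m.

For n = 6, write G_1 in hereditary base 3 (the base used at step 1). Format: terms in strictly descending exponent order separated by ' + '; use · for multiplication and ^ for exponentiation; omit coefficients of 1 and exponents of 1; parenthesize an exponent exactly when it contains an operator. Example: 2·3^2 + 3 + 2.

3^3 + 2

step 0: 6 = 2^2 + 2; sub 3 for 2: 3^3 + 3; = 30; G_1 = 30−1 = 29
step 1: 29 = 3^3 + 2; sub 4 for 3: 4^4 + 2; = 258; G_2 = 258−1 = 257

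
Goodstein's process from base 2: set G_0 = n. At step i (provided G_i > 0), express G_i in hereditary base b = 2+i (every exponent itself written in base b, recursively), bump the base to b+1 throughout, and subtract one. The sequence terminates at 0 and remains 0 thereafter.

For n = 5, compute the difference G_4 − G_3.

308

G_0=5  [base 2] 2^2 + 1  →[2↦3]→  3^3 + 1 = 28  −1 ⇒ G_1=27
G_1=27  [base 3] 3^3  →[3↦4]→  4^4 = 256  −1 ⇒ G_2=255
G_2=255  [base 4] 3·4^3 + 3·4^2 + 3·4 + 3  →[4↦5]→  3·5^3 + 3·5^2 + 3·5 + 3 = 468  −1 ⇒ G_3=467
G_3=467  [base 5] 3·5^3 + 3·5^2 + 3·5 + 2  →[5↦6]→  3·6^3 + 3·6^2 + 3·6 + 2 = 776  −1 ⇒ G_4=775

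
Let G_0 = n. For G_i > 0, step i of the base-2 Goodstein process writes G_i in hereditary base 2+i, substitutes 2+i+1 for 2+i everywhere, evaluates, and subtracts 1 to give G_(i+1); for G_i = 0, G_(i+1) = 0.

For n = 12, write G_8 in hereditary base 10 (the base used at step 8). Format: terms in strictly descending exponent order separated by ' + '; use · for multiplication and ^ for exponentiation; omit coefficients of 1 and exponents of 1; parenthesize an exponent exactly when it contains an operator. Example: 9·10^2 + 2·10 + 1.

10^(10 + 1) + 2·10^2 + 10 + 1

step 0: 12 = 2^(2 + 1) + 2^2; sub 3 for 2: 3^(3 + 1) + 3^3; = 108; G_1 = 108−1 = 107
step 1: 107 = 3^(3 + 1) + 2·3^2 + 2·3 + 2; sub 4 for 3: 4^(4 + 1) + 2·4^2 + 2·4 + 2; = 1066; G_2 = 1066−1 = 1065
step 2: 1065 = 4^(4 + 1) + 2·4^2 + 2·4 + 1; sub 5 for 4: 5^(5 + 1) + 2·5^2 + 2·5 + 1; = 15686; G_3 = 15686−1 = 15685
step 3: 15685 = 5^(5 + 1) + 2·5^2 + 2·5; sub 6 for 5: 6^(6 + 1) + 2·6^2 + 2·6; = 280020; G_4 = 280020−1 = 280019
step 4: 280019 = 6^(6 + 1) + 2·6^2 + 6 + 5; sub 7 for 6: 7^(7 + 1) + 2·7^2 + 7 + 5; = 5764911; G_5 = 5764911−1 = 5764910
step 5: 5764910 = 7^(7 + 1) + 2·7^2 + 7 + 4; sub 8 for 7: 8^(8 + 1) + 2·8^2 + 8 + 4; = 134217868; G_6 = 134217868−1 = 134217867
step 6: 134217867 = 8^(8 + 1) + 2·8^2 + 8 + 3; sub 9 for 8: 9^(9 + 1) + 2·9^2 + 9 + 3; = 3486784575; G_7 = 3486784575−1 = 3486784574
step 7: 3486784574 = 9^(9 + 1) + 2·9^2 + 9 + 2; sub 10 for 9: 10^(10 + 1) + 2·10^2 + 10 + 2; = 100000000212; G_8 = 100000000212−1 = 100000000211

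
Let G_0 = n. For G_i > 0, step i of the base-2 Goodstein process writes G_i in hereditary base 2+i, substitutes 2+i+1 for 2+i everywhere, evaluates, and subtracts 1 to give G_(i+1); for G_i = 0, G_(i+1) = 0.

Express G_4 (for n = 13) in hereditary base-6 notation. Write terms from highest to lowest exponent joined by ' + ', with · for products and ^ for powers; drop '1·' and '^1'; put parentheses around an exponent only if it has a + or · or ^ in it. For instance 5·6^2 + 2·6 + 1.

6^(6 + 1) + 3·6^3 + 3·6^2 + 3·6 + 1

(0) 13|_2 = 2^(2 + 1) + 2^2 + 1 ↦ 3^(3 + 1) + 3^3 + 1|_3 = 109 ⇒ 108
(1) 108|_3 = 3^(3 + 1) + 3^3 ↦ 4^(4 + 1) + 4^4|_4 = 1280 ⇒ 1279
(2) 1279|_4 = 4^(4 + 1) + 3·4^3 + 3·4^2 + 3·4 + 3 ↦ 5^(5 + 1) + 3·5^3 + 3·5^2 + 3·5 + 3|_5 = 16093 ⇒ 16092
(3) 16092|_5 = 5^(5 + 1) + 3·5^3 + 3·5^2 + 3·5 + 2 ↦ 6^(6 + 1) + 3·6^3 + 3·6^2 + 3·6 + 2|_6 = 280712 ⇒ 280711
(4) 280711|_6 = 6^(6 + 1) + 3·6^3 + 3·6^2 + 3·6 + 1 ↦ 7^(7 + 1) + 3·7^3 + 3·7^2 + 3·7 + 1|_7 = 5765999 ⇒ 5765998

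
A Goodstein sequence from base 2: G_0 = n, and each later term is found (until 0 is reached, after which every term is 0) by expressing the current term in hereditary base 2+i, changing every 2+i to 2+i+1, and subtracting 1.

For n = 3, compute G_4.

1

G_0 = 3. HB_2(3) = 2 + 1. Bump = 4. G_1 = 3.
G_1 = 3. HB_3(3) = 3. Bump = 4. G_2 = 3.
G_2 = 3. HB_4(3) = 3. Bump = 3. G_3 = 2.
G_3 = 2. HB_5(2) = 2. Bump = 2. G_4 = 1.
G_4 = 1. HB_6(1) = 1. Bump = 1. G_5 = 0.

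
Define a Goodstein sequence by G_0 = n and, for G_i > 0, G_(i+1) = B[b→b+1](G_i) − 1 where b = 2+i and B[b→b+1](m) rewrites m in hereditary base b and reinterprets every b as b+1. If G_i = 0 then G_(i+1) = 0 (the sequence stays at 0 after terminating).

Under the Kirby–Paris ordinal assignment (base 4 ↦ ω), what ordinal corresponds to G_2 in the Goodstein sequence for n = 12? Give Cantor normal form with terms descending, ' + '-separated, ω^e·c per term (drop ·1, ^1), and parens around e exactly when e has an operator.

G_0=12  [base 2] 2^(2 + 1) + 2^2  →[2↦3]→  3^(3 + 1) + 3^3 = 108  −1 ⇒ G_1=107
G_1=107  [base 3] 3^(3 + 1) + 2·3^2 + 2·3 + 2  →[3↦4]→  4^(4 + 1) + 2·4^2 + 2·4 + 2 = 1066  −1 ⇒ G_2=1065

ω^(ω + 1) + ω^2·2 + ω·2 + 1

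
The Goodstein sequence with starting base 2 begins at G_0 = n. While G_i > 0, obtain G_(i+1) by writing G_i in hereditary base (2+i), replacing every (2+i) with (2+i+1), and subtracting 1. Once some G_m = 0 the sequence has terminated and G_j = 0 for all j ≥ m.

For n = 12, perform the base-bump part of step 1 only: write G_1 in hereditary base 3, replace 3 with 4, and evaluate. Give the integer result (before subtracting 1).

base 2: 12 = 2^(2 + 1) + 2^2; at 3: 3^(3 + 1) + 3^3 = 108; next = 107
base 3: 107 = 3^(3 + 1) + 2·3^2 + 2·3 + 2; at 4: 4^(4 + 1) + 2·4^2 + 2·4 + 2 = 1066; next = 1065

1066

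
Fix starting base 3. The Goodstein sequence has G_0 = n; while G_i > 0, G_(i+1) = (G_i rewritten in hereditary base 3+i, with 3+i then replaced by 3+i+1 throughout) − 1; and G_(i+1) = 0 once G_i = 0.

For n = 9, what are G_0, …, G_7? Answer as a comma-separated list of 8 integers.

9, 15, 17, 19, 21, 23, 24, 25

base 3: 9 = 3^2; at 4: 4^2 = 16; next = 15
base 4: 15 = 3·4 + 3; at 5: 3·5 + 3 = 18; next = 17
base 5: 17 = 3·5 + 2; at 6: 3·6 + 2 = 20; next = 19
base 6: 19 = 3·6 + 1; at 7: 3·7 + 1 = 22; next = 21
base 7: 21 = 3·7; at 8: 3·8 = 24; next = 23
base 8: 23 = 2·8 + 7; at 9: 2·9 + 7 = 25; next = 24
base 9: 24 = 2·9 + 6; at 10: 2·10 + 6 = 26; next = 25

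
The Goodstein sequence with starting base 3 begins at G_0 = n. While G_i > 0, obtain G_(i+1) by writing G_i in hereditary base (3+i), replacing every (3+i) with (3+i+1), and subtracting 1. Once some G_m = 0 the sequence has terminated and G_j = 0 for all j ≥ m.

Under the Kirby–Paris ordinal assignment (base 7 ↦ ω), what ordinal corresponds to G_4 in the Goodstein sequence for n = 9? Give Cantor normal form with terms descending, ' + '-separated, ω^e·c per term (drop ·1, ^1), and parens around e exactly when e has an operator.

G_0 = 9. HB_3(9) = 3^2. Bump = 16. G_1 = 15.
G_1 = 15. HB_4(15) = 3·4 + 3. Bump = 18. G_2 = 17.
G_2 = 17. HB_5(17) = 3·5 + 2. Bump = 20. G_3 = 19.
G_3 = 19. HB_6(19) = 3·6 + 1. Bump = 22. G_4 = 21.
G_4 = 21. HB_7(21) = 3·7. Bump = 24. G_5 = 23.

ω·3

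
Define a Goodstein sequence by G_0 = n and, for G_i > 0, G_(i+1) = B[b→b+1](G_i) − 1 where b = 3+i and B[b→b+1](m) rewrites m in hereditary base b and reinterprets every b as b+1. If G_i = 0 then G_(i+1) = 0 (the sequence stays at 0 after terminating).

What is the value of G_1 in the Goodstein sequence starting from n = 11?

i=0: 11 = 3^2 + 2 (b=3); 3→4: 4^2 + 2 = 18; 18−1 = 17
i=1: 17 = 4^2 + 1 (b=4); 4→5: 5^2 + 1 = 26; 26−1 = 25

17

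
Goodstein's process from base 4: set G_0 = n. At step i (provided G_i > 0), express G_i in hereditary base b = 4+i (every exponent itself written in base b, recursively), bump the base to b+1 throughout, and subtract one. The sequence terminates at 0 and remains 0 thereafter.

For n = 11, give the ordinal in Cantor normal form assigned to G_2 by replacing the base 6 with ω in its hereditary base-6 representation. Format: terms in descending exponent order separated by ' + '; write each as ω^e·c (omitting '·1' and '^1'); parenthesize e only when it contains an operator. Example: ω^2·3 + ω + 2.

[0] 11 ≡ 2·4 + 3 (base 4). Lift 5: 13. −1: 12.
[1] 12 ≡ 2·5 + 2 (base 5). Lift 6: 14. −1: 13.
[2] 13 ≡ 2·6 + 1 (base 6). Lift 7: 15. −1: 14.

ω·2 + 1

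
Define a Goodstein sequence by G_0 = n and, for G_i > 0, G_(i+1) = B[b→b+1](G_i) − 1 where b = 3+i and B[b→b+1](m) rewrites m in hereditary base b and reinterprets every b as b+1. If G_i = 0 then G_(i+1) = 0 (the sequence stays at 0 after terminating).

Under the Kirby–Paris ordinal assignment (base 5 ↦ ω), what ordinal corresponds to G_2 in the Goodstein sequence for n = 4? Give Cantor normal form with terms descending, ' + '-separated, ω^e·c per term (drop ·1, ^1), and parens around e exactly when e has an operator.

4

[0] 4 ≡ 3 + 1 (base 3). Lift 4: 5. −1: 4.
[1] 4 ≡ 4 (base 4). Lift 5: 5. −1: 4.
[2] 4 ≡ 4 (base 5). Lift 6: 4. −1: 3.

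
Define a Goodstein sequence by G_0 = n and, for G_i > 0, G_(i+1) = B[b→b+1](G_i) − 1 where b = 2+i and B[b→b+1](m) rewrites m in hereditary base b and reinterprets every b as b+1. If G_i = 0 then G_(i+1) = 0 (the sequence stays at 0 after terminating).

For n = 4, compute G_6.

139

base 2: 4 = 2^2; at 3: 3^3 = 27; next = 26
base 3: 26 = 2·3^2 + 2·3 + 2; at 4: 2·4^2 + 2·4 + 2 = 42; next = 41
base 4: 41 = 2·4^2 + 2·4 + 1; at 5: 2·5^2 + 2·5 + 1 = 61; next = 60
base 5: 60 = 2·5^2 + 2·5; at 6: 2·6^2 + 2·6 = 84; next = 83
base 6: 83 = 2·6^2 + 6 + 5; at 7: 2·7^2 + 7 + 5 = 110; next = 109
base 7: 109 = 2·7^2 + 7 + 4; at 8: 2·8^2 + 8 + 4 = 140; next = 139
base 8: 139 = 2·8^2 + 8 + 3; at 9: 2·9^2 + 9 + 3 = 174; next = 173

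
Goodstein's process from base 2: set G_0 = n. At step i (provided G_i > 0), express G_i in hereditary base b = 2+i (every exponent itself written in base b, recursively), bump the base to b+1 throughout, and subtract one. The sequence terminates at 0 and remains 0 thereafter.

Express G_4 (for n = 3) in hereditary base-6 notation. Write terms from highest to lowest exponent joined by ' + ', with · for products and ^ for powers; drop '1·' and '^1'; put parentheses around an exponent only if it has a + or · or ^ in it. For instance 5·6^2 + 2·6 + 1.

1

(0) 3|_2 = 2 + 1 ↦ 3 + 1|_3 = 4 ⇒ 3
(1) 3|_3 = 3 ↦ 4|_4 = 4 ⇒ 3
(2) 3|_4 = 3 ↦ 3|_5 = 3 ⇒ 2
(3) 2|_5 = 2 ↦ 2|_6 = 2 ⇒ 1
(4) 1|_6 = 1 ↦ 1|_7 = 1 ⇒ 0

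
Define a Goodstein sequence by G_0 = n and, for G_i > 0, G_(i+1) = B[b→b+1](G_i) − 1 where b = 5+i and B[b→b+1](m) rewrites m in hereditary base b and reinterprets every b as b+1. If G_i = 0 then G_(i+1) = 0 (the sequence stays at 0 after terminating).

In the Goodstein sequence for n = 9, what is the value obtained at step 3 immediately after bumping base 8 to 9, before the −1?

(0) 9|_5 = 5 + 4 ↦ 6 + 4|_6 = 10 ⇒ 9
(1) 9|_6 = 6 + 3 ↦ 7 + 3|_7 = 10 ⇒ 9
(2) 9|_7 = 7 + 2 ↦ 8 + 2|_8 = 10 ⇒ 9

10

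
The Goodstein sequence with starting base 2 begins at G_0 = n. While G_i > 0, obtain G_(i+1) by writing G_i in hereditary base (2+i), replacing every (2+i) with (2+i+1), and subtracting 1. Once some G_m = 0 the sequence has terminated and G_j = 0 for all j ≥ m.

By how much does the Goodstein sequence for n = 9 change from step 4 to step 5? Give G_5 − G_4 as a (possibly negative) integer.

2331083

i=0: 9 = 2^(2 + 1) + 1 (b=2); 2→3: 3^(3 + 1) + 1 = 82; 82−1 = 81
i=1: 81 = 3^(3 + 1) (b=3); 3→4: 4^(4 + 1) = 1024; 1024−1 = 1023
i=2: 1023 = 3·4^4 + 3·4^3 + 3·4^2 + 3·4 + 3 (b=4); 4→5: 3·5^5 + 3·5^3 + 3·5^2 + 3·5 + 3 = 9843; 9843−1 = 9842
i=3: 9842 = 3·5^5 + 3·5^3 + 3·5^2 + 3·5 + 2 (b=5); 5→6: 3·6^6 + 3·6^3 + 3·6^2 + 3·6 + 2 = 140744; 140744−1 = 140743
i=4: 140743 = 3·6^6 + 3·6^3 + 3·6^2 + 3·6 + 1 (b=6); 6→7: 3·7^7 + 3·7^3 + 3·7^2 + 3·7 + 1 = 2471827; 2471827−1 = 2471826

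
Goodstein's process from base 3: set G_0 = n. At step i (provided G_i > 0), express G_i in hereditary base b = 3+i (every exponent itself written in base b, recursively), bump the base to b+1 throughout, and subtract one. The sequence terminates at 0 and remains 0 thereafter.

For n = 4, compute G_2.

G_0 = 4. HB_3(4) = 3 + 1. Bump = 5. G_1 = 4.
G_1 = 4. HB_4(4) = 4. Bump = 5. G_2 = 4.

4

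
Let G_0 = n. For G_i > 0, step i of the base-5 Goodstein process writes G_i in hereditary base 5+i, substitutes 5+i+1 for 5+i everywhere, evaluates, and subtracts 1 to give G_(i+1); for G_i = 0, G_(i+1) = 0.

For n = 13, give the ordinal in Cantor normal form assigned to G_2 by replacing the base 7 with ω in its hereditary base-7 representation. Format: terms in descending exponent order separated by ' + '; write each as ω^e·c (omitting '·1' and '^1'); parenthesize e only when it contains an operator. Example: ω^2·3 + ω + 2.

ω·2 + 1

i=0: 13 = 2·5 + 3 (b=5); 5→6: 2·6 + 3 = 15; 15−1 = 14
i=1: 14 = 2·6 + 2 (b=6); 6→7: 2·7 + 2 = 16; 16−1 = 15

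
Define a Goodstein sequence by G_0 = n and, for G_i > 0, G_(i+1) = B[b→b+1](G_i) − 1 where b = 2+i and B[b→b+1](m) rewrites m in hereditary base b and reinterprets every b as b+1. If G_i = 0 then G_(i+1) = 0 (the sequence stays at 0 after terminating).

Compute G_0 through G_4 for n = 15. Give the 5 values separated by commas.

15, 111, 1283, 18752, 326593

G_0=15  [base 2] 2^(2 + 1) + 2^2 + 2 + 1  →[2↦3]→  3^(3 + 1) + 3^3 + 3 + 1 = 112  −1 ⇒ G_1=111
G_1=111  [base 3] 3^(3 + 1) + 3^3 + 3  →[3↦4]→  4^(4 + 1) + 4^4 + 4 = 1284  −1 ⇒ G_2=1283
G_2=1283  [base 4] 4^(4 + 1) + 4^4 + 3  →[4↦5]→  5^(5 + 1) + 5^5 + 3 = 18753  −1 ⇒ G_3=18752
G_3=18752  [base 5] 5^(5 + 1) + 5^5 + 2  →[5↦6]→  6^(6 + 1) + 6^6 + 2 = 326594  −1 ⇒ G_4=326593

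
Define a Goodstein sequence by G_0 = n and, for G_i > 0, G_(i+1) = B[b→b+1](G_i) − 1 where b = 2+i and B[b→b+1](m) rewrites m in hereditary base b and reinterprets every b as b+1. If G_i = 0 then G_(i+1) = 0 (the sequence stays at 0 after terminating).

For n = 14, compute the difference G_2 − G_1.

[0] 14 ≡ 2^(2 + 1) + 2^2 + 2 (base 2). Lift 3: 111. −1: 110.
[1] 110 ≡ 3^(3 + 1) + 3^3 + 2 (base 3). Lift 4: 1282. −1: 1281.

1171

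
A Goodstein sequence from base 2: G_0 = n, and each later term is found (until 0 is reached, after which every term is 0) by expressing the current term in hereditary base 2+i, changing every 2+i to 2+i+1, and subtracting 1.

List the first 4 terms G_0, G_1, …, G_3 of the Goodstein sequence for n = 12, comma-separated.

(0) 12|_2 = 2^(2 + 1) + 2^2 ↦ 3^(3 + 1) + 3^3|_3 = 108 ⇒ 107
(1) 107|_3 = 3^(3 + 1) + 2·3^2 + 2·3 + 2 ↦ 4^(4 + 1) + 2·4^2 + 2·4 + 2|_4 = 1066 ⇒ 1065
(2) 1065|_4 = 4^(4 + 1) + 2·4^2 + 2·4 + 1 ↦ 5^(5 + 1) + 2·5^2 + 2·5 + 1|_5 = 15686 ⇒ 15685

12, 107, 1065, 15685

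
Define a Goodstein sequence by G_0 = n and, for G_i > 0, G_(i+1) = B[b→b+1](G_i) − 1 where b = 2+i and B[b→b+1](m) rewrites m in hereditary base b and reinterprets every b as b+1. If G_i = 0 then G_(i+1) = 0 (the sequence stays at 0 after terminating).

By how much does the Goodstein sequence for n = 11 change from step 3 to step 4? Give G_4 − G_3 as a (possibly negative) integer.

G_0 = 11. HB_2(11) = 2^(2 + 1) + 2 + 1. Bump = 85. G_1 = 84.
G_1 = 84. HB_3(84) = 3^(3 + 1) + 3. Bump = 1028. G_2 = 1027.
G_2 = 1027. HB_4(1027) = 4^(4 + 1) + 3. Bump = 15628. G_3 = 15627.
G_3 = 15627. HB_5(15627) = 5^(5 + 1) + 2. Bump = 279938. G_4 = 279937.

264310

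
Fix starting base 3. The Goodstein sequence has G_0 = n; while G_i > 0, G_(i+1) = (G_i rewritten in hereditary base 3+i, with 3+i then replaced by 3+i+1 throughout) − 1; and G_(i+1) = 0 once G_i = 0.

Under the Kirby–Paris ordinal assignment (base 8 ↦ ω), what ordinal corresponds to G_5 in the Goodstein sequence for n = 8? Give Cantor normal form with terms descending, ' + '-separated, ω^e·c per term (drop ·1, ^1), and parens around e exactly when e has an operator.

G_0=8  [base 3] 2·3 + 2  →[3↦4]→  2·4 + 2 = 10  −1 ⇒ G_1=9
G_1=9  [base 4] 2·4 + 1  →[4↦5]→  2·5 + 1 = 11  −1 ⇒ G_2=10
G_2=10  [base 5] 2·5  →[5↦6]→  2·6 = 12  −1 ⇒ G_3=11
G_3=11  [base 6] 6 + 5  →[6↦7]→  7 + 5 = 12  −1 ⇒ G_4=11
G_4=11  [base 7] 7 + 4  →[7↦8]→  8 + 4 = 12  −1 ⇒ G_5=11
G_5=11  [base 8] 8 + 3  →[8↦9]→  9 + 3 = 12  −1 ⇒ G_6=11

ω + 3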